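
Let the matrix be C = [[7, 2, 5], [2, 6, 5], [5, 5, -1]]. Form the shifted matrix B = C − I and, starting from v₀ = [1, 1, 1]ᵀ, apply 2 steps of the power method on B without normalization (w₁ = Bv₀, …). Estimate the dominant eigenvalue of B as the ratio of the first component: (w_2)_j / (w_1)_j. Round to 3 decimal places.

10.923

B = C − I has rows (6, 2, 5); (2, 5, 5); (5, 5, -2)
w1 = Bv₀ = (6·1 + 2·1 + 5·1; 2·1 + 5·1 + 5·1; 5·1 + 5·1 + (-2)·1) = (13, 12, 8)
w2 = Bw1 = (6·13 + 2·12 + 5·8; 2·13 + 5·12 + 5·8; 5·13 + 5·12 + (-2)·8) = (142, 126, 109)
Ratio: 142/13 = 10.923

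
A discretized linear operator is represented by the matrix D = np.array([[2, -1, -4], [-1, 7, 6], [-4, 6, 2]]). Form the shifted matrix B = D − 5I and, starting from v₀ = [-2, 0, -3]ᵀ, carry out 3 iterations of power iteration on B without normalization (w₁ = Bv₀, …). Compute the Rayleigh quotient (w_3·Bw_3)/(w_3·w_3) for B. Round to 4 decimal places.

B = D − 5I has rows (-3, -1, -4); (-1, 2, 6); (-4, 6, -3)
w1 = Bv₀ = ((-3)·(-2) + (-1)·0 + (-4)·(-3); (-1)·(-2) + 2·0 + 6·(-3); (-4)·(-2) + 6·0 + (-3)·(-3)) = (18, -16, 17)
w2 = Bw1 = ((-3)·18 + (-1)·(-16) + (-4)·17; (-1)·18 + 2·(-16) + 6·17; (-4)·18 + 6·(-16) + (-3)·17) = (-106, 52, -219)
w3 = Bw2 = (1142, -1104, 1393)
Bw3 = (-7894, 5008, -15371)
w3·Bw3 = -35955583; w3·w3 = 4463429; μ ≈ -35955583/4463429 = -8.0556

μ ≈ -8.0556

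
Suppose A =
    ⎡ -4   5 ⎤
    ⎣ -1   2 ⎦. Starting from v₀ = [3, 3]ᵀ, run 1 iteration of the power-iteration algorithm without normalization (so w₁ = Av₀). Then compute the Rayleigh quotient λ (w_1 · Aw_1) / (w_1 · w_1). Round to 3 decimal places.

w1 = Av₀ = (3, 3)
Aw1 = (3, 3)
w1·Aw1 = 3·3 + 3·3 = 18; w1·w1 = 3·3 + 3·3 = 18
λ ≈ 18/18 = 1.000

1.000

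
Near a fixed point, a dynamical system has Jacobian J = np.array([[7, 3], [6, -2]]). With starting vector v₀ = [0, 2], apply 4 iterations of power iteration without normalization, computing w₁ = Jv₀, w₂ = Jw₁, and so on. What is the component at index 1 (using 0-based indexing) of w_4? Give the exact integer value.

w1 = Jv₀ = (7·0 + 3·2; 6·0 + (-2)·2) = (6, -4)
w2 = Jw1 = (7·6 + 3·(-4); 6·6 + (-2)·(-4)) = (30, 44)
w3 = Jw2 = (342, 92)
w4 = Jw3 = (2670, 1868)
The requested component of w4 is 1868.

1868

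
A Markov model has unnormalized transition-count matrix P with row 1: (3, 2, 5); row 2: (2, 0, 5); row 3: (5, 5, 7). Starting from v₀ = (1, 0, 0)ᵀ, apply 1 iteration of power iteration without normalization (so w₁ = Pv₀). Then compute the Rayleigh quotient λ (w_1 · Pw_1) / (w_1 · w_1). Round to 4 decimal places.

12.5263

w1 = Pv₀ = (3·1 + 2·0 + 5·0; 2·1 + 0·0 + 5·0; 5·1 + 5·0 + 7·0) = (3, 2, 5)
Pw1 = (38, 31, 60)
w1·Pw1 = 3·38 + 2·31 + 5·60 = 476; w1·w1 = 3·3 + 2·2 + 5·5 = 38
λ ≈ 476/38 = 12.5263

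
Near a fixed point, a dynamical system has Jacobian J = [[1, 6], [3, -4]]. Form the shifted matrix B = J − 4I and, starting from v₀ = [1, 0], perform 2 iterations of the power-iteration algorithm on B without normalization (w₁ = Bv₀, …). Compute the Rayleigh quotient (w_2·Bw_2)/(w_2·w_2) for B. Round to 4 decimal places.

B = J − 4I has rows (-3, 6); (3, -8)
w1 = Bv₀ = ((-3)·1 + 6·0; 3·1 + (-8)·0) = (-3, 3)
w2 = Bw1 = ((-3)·(-3) + 6·3; 3·(-3) + (-8)·3) = (27, -33)
Bw2 = (-279, 345)
w2·Bw2 = -18918; w2·w2 = 1818; μ ≈ -18918/1818 = -10.4059

-10.4059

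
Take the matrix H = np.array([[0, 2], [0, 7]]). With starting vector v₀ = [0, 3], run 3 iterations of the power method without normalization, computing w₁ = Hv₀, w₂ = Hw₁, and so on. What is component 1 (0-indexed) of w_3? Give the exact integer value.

1029

w1 = Hv₀ = (0·0 + 2·3; 0·0 + 7·3) = (6, 21)
w2 = Hw1 = (0·6 + 2·21; 0·6 + 7·21) = (42, 147)
w3 = Hw2 = (294, 1029)
The requested component of w3 is 1029.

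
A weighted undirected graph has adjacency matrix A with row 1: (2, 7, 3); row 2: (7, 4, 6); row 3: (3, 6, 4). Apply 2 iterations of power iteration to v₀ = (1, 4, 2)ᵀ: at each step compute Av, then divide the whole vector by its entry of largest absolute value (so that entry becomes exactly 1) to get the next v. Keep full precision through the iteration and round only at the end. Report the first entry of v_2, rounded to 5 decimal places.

Av0 = (36.000000, 35.000000, 35.000000); divide by 36.000000 → v1 = (1.000000, 0.972222, 0.972222)
Av1 = (11.722222, 16.722222, 12.722222); divide by 16.722222 → v2 = (0.700997, 1.000000, 0.760797)
Requested entry of v2: 422/602 = 0.70100

0.70100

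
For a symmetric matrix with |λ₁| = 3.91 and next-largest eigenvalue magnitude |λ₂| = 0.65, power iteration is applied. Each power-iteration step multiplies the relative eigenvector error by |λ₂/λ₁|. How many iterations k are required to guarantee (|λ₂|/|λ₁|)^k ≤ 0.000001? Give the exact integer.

8

|λ₂/λ₁| = 0.65/3.91 = 0.16624
Need k ≥ ln(0.000001) / ln(0.16624) = -13.8155 / -1.7943 ≈ 7.700
Smallest integer k satisfying the bound: 8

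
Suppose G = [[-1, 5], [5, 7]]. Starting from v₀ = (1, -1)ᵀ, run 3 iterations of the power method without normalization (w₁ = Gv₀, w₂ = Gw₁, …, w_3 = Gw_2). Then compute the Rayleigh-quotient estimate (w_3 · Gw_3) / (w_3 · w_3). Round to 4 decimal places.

λ ≈ 9.1734

w1 = Gv₀ = ((-1)·1 + 5·(-1); 5·1 + 7·(-1)) = (-6, -2)
w2 = Gw1 = ((-1)·(-6) + 5·(-2); 5·(-6) + 7·(-2)) = (-4, -44)
w3 = Gw2 = (-216, -328)
Gw3 = (-1424, -3376)
w3·Gw3 = (-216)·(-1424) + (-328)·(-3376) = 1414912; w3·w3 = (-216)·(-216) + (-328)·(-328) = 154240
λ ≈ 1414912/154240 = 9.1734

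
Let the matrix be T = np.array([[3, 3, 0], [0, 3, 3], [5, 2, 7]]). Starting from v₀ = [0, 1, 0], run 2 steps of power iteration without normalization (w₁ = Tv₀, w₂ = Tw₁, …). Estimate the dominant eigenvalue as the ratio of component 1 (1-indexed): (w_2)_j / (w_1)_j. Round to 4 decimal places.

w1 = Tv₀ = (3, 3, 2)
w2 = Tw1 = (18, 15, 35)
Ratio at component: 18 / 3 = 6.0000

6.0000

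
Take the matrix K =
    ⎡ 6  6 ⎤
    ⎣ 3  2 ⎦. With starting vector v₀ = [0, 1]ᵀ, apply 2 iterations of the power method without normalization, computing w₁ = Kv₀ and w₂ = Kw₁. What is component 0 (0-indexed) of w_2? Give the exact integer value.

w1 = Kv₀ = (6·0 + 6·1; 3·0 + 2·1) = (6, 2)
w2 = Kw1 = (6·6 + 6·2; 3·6 + 2·2) = (48, 22)
The requested component of w2 is 48.

48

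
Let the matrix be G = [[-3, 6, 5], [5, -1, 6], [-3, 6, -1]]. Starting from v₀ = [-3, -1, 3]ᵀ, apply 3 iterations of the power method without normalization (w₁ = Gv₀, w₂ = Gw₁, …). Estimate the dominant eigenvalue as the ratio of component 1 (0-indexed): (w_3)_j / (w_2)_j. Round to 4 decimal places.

λ ≈ -4.8372

w1 = Gv₀ = ((-3)·(-3) + 6·(-1) + 5·3; 5·(-3) + (-1)·(-1) + 6·3; (-3)·(-3) + 6·(-1) + (-1)·3) = (18, 4, 0)
w2 = Gw1 = ((-3)·18 + 6·4 + 5·0; 5·18 + (-1)·4 + 6·0; (-3)·18 + 6·4 + (-1)·0) = (-30, 86, -30)
w3 = Gw2 = (456, -416, 636)
Ratio at component: -416 / 86 = -4.8372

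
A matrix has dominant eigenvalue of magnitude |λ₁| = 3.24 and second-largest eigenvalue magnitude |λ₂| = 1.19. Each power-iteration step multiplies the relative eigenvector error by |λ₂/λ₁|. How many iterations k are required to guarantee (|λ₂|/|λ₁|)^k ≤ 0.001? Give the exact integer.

|λ₂/λ₁| = 1.19/3.24 = 0.36728
Need k ≥ ln(0.001) / ln(0.36728) = -6.9078 / -1.0016 ≈ 6.897
Smallest integer k satisfying the bound: 7

7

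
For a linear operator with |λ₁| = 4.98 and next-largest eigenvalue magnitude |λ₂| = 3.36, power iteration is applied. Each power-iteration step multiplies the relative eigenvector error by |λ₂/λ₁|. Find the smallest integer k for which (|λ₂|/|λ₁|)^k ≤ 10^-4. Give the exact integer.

|λ₂/λ₁| = 3.36/4.98 = 0.67470
Need k ≥ ln(10^-4) / ln(0.67470) = -9.2103 / -0.3935 ≈ 23.407
Smallest integer k satisfying the bound: 24

24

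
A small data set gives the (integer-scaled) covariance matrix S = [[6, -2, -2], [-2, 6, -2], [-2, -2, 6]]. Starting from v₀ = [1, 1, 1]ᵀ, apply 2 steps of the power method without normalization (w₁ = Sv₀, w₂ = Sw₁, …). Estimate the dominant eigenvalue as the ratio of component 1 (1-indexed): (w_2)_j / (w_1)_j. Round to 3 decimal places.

w1 = Sv₀ = (6·1 + (-2)·1 + (-2)·1; (-2)·1 + 6·1 + (-2)·1; (-2)·1 + (-2)·1 + 6·1) = (2, 2, 2)
w2 = Sw1 = (6·2 + (-2)·2 + (-2)·2; (-2)·2 + 6·2 + (-2)·2; (-2)·2 + (-2)·2 + 6·2) = (4, 4, 4)
Ratio at component: 4 / 2 = 2.000

2.000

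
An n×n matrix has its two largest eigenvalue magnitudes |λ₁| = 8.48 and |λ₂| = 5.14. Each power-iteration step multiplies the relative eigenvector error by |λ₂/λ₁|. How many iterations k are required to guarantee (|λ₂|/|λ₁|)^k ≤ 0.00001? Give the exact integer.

23

|λ₂/λ₁| = 5.14/8.48 = 0.60613
Need k ≥ ln(0.00001) / ln(0.60613) = -11.5129 / -0.5007 ≈ 22.996
Smallest integer k satisfying the bound: 23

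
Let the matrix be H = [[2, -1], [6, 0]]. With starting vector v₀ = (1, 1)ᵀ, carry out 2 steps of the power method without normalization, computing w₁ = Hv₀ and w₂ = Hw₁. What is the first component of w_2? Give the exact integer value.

-4

w1 = Hv₀ = (2·1 + (-1)·1; 6·1 + 0·1) = (1, 6)
w2 = Hw1 = (2·1 + (-1)·6; 6·1 + 0·6) = (-4, 6)
The requested component of w2 is -4.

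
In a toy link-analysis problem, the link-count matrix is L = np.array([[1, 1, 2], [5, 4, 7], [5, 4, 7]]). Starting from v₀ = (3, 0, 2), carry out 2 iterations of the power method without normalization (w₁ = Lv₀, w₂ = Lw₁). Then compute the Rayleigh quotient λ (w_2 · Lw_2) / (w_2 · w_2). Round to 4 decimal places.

w1 = Lv₀ = (7, 29, 29)
w2 = Lw1 = (94, 354, 354)
Lw2 = (1156, 4364, 4364)
w2·Lw2 = 94·1156 + 354·4364 + 354·4364 = 3198376; w2·w2 = 94·94 + 354·354 + 354·354 = 259468
λ ≈ 3198376/259468 = 12.3267

12.3267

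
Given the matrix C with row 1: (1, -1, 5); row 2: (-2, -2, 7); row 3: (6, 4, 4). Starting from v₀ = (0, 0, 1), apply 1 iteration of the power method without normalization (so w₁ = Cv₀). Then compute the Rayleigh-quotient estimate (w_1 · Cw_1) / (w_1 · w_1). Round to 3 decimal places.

4.600

w1 = Cv₀ = (1·0 + (-1)·0 + 5·1; (-2)·0 + (-2)·0 + 7·1; 6·0 + 4·0 + 4·1) = (5, 7, 4)
Cw1 = (18, 4, 74)
w1·Cw1 = 5·18 + 7·4 + 4·74 = 414; w1·w1 = 5·5 + 7·7 + 4·4 = 90
λ ≈ 414/90 = 4.600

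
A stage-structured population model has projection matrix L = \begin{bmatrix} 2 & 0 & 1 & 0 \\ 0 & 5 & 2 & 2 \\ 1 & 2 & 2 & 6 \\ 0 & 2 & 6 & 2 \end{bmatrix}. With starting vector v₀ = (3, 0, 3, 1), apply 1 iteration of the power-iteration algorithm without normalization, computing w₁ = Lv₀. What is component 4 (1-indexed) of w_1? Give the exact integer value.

20

w1 = Lv₀ = (9, 8, 15, 20)
The requested component of w1 is 20.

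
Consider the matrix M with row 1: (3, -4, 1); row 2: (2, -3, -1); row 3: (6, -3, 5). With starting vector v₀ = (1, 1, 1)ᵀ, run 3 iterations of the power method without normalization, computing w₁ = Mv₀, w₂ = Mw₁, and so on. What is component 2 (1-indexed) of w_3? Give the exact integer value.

-8

w1 = Mv₀ = (3·1 + (-4)·1 + 1·1; 2·1 + (-3)·1 + (-1)·1; 6·1 + (-3)·1 + 5·1) = (0, -2, 8)
w2 = Mw1 = (3·0 + (-4)·(-2) + 1·8; 2·0 + (-3)·(-2) + (-1)·8; 6·0 + (-3)·(-2) + 5·8) = (16, -2, 46)
w3 = Mw2 = (102, -8, 332)
The requested component of w3 is -8.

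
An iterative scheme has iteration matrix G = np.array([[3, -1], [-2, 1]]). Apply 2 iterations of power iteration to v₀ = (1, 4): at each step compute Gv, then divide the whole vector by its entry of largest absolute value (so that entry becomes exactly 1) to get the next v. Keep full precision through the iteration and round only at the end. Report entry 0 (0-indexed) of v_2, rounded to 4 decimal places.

1.0000

Gv0 = (-1.00000, 2.00000); divide by 2.00000 → v1 = (-0.50000, 1.00000)
Gv1 = (-2.50000, 2.00000); divide by -2.50000 → v2 = (1.00000, -0.80000)
Requested entry of v2: -5/-5 = 1.0000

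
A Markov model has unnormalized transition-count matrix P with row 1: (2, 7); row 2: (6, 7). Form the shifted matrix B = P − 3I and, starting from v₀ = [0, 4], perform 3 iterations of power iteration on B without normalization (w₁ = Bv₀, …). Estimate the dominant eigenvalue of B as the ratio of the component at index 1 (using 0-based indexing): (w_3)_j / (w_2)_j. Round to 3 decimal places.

μ ≈ 6.172

B = P − 3I has rows (-1, 7); (6, 4)
w1 = Bv₀ = (28, 16)
w2 = Bw1 = (84, 232)
w3 = Bw2 = (1540, 1432)
Ratio: 1432/232 = 6.172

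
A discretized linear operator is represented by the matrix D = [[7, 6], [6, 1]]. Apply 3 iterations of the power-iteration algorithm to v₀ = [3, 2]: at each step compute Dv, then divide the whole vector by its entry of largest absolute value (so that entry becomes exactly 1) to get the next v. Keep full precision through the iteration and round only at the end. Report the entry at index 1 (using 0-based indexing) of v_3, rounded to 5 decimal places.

0.61726

Dv0 = (33.000000, 20.000000); divide by 33.000000 → v1 = (1.000000, 0.606061)
Dv1 = (10.636364, 6.606061); divide by 10.636364 → v2 = (1.000000, 0.621083)
Dv2 = (10.726496, 6.621083); divide by 10.726496 → v3 = (1.000000, 0.617264)
Requested entry of v3: 2324/3765 = 0.61726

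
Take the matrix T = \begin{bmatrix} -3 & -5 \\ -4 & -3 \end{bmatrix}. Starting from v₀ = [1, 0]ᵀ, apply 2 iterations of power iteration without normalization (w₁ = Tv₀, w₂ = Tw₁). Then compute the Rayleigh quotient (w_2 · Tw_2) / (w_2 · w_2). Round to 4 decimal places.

λ ≈ -7.4206

w1 = Tv₀ = ((-3)·1 + (-5)·0; (-4)·1 + (-3)·0) = (-3, -4)
w2 = Tw1 = ((-3)·(-3) + (-5)·(-4); (-4)·(-3) + (-3)·(-4)) = (29, 24)
Tw2 = (-207, -188)
w2·Tw2 = 29·(-207) + 24·(-188) = -10515; w2·w2 = 29·29 + 24·24 = 1417
λ ≈ -10515/1417 = -7.4206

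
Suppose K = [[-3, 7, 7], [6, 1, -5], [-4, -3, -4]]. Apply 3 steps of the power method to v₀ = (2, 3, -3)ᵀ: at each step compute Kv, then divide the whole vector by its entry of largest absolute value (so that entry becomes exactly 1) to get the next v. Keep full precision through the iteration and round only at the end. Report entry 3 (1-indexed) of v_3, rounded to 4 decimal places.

-0.4584

Kv0 = (-6.00000, 30.00000, -5.00000); divide by 30.00000 → v1 = (-0.20000, 1.00000, -0.16667)
Kv1 = (6.43333, 0.63333, -1.53333); divide by 6.43333 → v2 = (1.00000, 0.09845, -0.23834)
Kv2 = (-3.97927, 7.29016, -3.34197); divide by 7.29016 → v3 = (-0.54584, 1.00000, -0.45842)
Requested entry of v3: -645/1407 = -0.4584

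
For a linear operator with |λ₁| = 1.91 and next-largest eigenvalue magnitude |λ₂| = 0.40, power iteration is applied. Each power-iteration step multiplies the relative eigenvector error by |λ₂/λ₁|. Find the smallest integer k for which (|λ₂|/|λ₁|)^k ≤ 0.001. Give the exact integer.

5

|λ₂/λ₁| = 0.40/1.91 = 0.20942
Need k ≥ ln(0.001) / ln(0.20942) = -6.9078 / -1.5634 ≈ 4.418
Smallest integer k satisfying the bound: 5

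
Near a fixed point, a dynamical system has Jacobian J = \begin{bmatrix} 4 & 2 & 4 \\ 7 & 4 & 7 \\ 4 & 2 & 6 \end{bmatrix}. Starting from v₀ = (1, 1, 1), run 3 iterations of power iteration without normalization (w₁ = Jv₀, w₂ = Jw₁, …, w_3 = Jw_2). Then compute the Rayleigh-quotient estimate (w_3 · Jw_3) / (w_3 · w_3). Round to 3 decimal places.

w1 = Jv₀ = (10, 18, 12)
w2 = Jw1 = (124, 226, 148)
w3 = Jw2 = (1540, 2808, 1836)
Jw3 = (19120, 34864, 22792)
w3·Jw3 = 1540·19120 + 2808·34864 + 1836·22792 = 169189024; w3·w3 = 1540·1540 + 2808·2808 + 1836·1836 = 13627360
λ ≈ 169189024/13627360 = 12.415

λ ≈ 12.415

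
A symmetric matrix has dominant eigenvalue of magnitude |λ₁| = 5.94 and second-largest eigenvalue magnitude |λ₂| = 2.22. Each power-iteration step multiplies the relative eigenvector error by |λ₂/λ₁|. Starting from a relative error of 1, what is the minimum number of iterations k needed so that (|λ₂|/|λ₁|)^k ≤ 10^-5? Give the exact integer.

12

|λ₂/λ₁| = 2.22/5.94 = 0.37374
Need k ≥ ln(10^-5) / ln(0.37374) = -11.5129 / -0.9842 ≈ 11.698
Smallest integer k satisfying the bound: 12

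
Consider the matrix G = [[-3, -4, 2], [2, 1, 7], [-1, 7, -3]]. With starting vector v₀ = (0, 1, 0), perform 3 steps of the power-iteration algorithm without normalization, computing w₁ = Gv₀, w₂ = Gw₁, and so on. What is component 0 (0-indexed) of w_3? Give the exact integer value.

w1 = Gv₀ = (-4, 1, 7)
w2 = Gw1 = (22, 42, -10)
w3 = Gw2 = (-254, 16, 302)
The requested component of w3 is -254.

-254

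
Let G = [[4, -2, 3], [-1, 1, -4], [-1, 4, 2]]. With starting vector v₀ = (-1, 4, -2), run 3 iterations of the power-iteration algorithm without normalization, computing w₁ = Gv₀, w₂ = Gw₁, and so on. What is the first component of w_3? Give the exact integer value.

w1 = Gv₀ = (-18, 13, 13)
w2 = Gw1 = (-59, -21, 96)
w3 = Gw2 = (94, -346, 167)
The requested component of w3 is 94.

94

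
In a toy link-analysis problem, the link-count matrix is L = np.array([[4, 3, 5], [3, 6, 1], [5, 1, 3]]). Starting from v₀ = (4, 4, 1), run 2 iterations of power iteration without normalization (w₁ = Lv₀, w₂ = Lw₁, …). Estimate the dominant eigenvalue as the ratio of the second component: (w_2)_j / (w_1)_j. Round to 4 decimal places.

w1 = Lv₀ = (4·4 + 3·4 + 5·1; 3·4 + 6·4 + 1·1; 5·4 + 1·4 + 3·1) = (33, 37, 27)
w2 = Lw1 = (4·33 + 3·37 + 5·27; 3·33 + 6·37 + 1·27; 5·33 + 1·37 + 3·27) = (378, 348, 283)
Ratio at component: 348 / 37 = 9.4054

λ ≈ 9.4054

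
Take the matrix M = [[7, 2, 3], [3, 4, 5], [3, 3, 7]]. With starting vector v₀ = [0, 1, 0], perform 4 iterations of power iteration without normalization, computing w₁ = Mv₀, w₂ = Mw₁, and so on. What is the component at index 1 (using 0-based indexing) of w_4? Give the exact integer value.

5353

w1 = Mv₀ = (7·0 + 2·1 + 3·0; 3·0 + 4·1 + 5·0; 3·0 + 3·1 + 7·0) = (2, 4, 3)
w2 = Mw1 = (7·2 + 2·4 + 3·3; 3·2 + 4·4 + 5·3; 3·2 + 3·4 + 7·3) = (31, 37, 39)
w3 = Mw2 = (408, 436, 477)
w4 = Mw3 = (5159, 5353, 5871)
The requested component of w4 is 5353.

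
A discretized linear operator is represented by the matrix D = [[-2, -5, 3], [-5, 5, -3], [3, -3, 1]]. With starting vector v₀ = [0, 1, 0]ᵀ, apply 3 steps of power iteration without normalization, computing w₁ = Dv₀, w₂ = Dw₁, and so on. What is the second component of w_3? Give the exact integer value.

514

w1 = Dv₀ = ((-2)·0 + (-5)·1 + 3·0; (-5)·0 + 5·1 + (-3)·0; 3·0 + (-3)·1 + 1·0) = (-5, 5, -3)
w2 = Dw1 = ((-2)·(-5) + (-5)·5 + 3·(-3); (-5)·(-5) + 5·5 + (-3)·(-3); 3·(-5) + (-3)·5 + 1·(-3)) = (-24, 59, -33)
w3 = Dw2 = (-346, 514, -282)
The requested component of w3 is 514.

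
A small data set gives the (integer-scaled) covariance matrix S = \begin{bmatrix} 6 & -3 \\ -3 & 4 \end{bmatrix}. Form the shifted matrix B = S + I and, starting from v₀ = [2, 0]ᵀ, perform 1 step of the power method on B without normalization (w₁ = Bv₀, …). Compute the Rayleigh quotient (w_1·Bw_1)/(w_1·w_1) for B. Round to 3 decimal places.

μ ≈ 8.862

B = S + I has rows (7, -3); (-3, 5)
w1 = Bv₀ = (14, -6)
Bw1 = (116, -72)
w1·Bw1 = 2056; w1·w1 = 232; μ ≈ 2056/232 = 8.862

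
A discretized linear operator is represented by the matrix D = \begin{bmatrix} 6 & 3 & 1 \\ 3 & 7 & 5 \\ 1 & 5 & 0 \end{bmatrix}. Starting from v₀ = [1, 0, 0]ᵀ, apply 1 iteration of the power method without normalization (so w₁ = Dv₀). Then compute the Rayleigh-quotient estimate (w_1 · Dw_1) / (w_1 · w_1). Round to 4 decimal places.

9.3261

w1 = Dv₀ = (6·1 + 3·0 + 1·0; 3·1 + 7·0 + 5·0; 1·1 + 5·0 + 0·0) = (6, 3, 1)
Dw1 = (46, 44, 21)
w1·Dw1 = 6·46 + 3·44 + 1·21 = 429; w1·w1 = 6·6 + 3·3 + 1·1 = 46
λ ≈ 429/46 = 9.3261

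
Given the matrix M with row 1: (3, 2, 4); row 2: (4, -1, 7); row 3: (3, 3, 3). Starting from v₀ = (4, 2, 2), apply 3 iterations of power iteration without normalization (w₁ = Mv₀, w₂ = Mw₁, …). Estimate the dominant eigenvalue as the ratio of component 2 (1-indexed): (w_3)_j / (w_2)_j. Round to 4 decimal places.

λ ≈ 9.5593

w1 = Mv₀ = (3·4 + 2·2 + 4·2; 4·4 + (-1)·2 + 7·2; 3·4 + 3·2 + 3·2) = (24, 28, 24)
w2 = Mw1 = (3·24 + 2·28 + 4·24; 4·24 + (-1)·28 + 7·24; 3·24 + 3·28 + 3·24) = (224, 236, 228)
w3 = Mw2 = (2056, 2256, 2064)
Ratio at component: 2256 / 236 = 9.5593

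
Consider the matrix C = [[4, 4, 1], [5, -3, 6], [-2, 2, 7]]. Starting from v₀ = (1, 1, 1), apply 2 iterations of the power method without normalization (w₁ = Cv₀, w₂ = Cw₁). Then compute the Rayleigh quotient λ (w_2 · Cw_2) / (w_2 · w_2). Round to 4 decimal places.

w1 = Cv₀ = (4·1 + 4·1 + 1·1; 5·1 + (-3)·1 + 6·1; (-2)·1 + 2·1 + 7·1) = (9, 8, 7)
w2 = Cw1 = (4·9 + 4·8 + 1·7; 5·9 + (-3)·8 + 6·7; (-2)·9 + 2·8 + 7·7) = (75, 63, 47)
Cw2 = (599, 468, 305)
w2·Cw2 = 75·599 + 63·468 + 47·305 = 88744; w2·w2 = 75·75 + 63·63 + 47·47 = 11803
λ ≈ 88744/11803 = 7.5188

7.5188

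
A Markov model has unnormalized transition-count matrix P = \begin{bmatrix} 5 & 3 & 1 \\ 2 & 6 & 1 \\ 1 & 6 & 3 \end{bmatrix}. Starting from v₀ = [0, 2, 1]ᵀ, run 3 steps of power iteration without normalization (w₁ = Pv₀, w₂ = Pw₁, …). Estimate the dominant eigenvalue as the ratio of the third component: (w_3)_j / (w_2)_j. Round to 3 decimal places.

w1 = Pv₀ = (5·0 + 3·2 + 1·1; 2·0 + 6·2 + 1·1; 1·0 + 6·2 + 3·1) = (7, 13, 15)
w2 = Pw1 = (5·7 + 3·13 + 1·15; 2·7 + 6·13 + 1·15; 1·7 + 6·13 + 3·15) = (89, 107, 130)
w3 = Pw2 = (896, 950, 1121)
Ratio at component: 1121 / 130 = 8.623

λ ≈ 8.623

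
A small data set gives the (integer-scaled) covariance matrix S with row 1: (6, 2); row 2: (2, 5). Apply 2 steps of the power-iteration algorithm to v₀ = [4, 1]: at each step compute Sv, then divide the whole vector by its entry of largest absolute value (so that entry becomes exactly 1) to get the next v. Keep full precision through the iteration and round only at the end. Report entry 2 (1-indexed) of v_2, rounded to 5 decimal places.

0.64286

Sv0 = (26.000000, 13.000000); divide by 26.000000 → v1 = (1.000000, 0.500000)
Sv1 = (7.000000, 4.500000); divide by 7.000000 → v2 = (1.000000, 0.642857)
Requested entry of v2: 117/182 = 0.64286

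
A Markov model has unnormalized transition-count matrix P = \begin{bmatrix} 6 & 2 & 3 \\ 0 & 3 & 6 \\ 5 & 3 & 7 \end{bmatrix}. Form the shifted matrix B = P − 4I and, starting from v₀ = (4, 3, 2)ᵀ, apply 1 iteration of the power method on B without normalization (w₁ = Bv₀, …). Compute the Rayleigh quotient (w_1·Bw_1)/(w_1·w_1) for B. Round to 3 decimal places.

μ ≈ 7.731

B = P − 4I has rows (2, 2, 3); (0, -1, 6); (5, 3, 3)
w1 = Bv₀ = (2·4 + 2·3 + 3·2; 0·4 + (-1)·3 + 6·2; 5·4 + 3·3 + 3·2) = (20, 9, 35)
Bw1 = (163, 201, 232)
w1·Bw1 = 13189; w1·w1 = 1706; μ ≈ 13189/1706 = 7.731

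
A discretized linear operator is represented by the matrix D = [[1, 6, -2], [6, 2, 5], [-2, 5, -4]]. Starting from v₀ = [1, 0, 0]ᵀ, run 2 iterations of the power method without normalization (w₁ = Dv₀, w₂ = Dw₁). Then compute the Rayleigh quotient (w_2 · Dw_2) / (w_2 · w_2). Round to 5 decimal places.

λ ≈ -0.80993

w1 = Dv₀ = (1, 6, -2)
w2 = Dw1 = (41, 8, 36)
Dw2 = (17, 442, -186)
w2·Dw2 = 41·17 + 8·442 + 36·(-186) = -2463; w2·w2 = 41·41 + 8·8 + 36·36 = 3041
λ ≈ -2463/3041 = -0.80993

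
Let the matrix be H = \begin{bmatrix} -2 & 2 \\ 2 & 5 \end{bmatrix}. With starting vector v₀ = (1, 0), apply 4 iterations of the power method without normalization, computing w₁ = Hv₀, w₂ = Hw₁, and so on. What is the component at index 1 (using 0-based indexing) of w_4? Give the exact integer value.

w1 = Hv₀ = ((-2)·1 + 2·0; 2·1 + 5·0) = (-2, 2)
w2 = Hw1 = ((-2)·(-2) + 2·2; 2·(-2) + 5·2) = (8, 6)
w3 = Hw2 = (-4, 46)
w4 = Hw3 = (100, 222)
The requested component of w4 is 222.

222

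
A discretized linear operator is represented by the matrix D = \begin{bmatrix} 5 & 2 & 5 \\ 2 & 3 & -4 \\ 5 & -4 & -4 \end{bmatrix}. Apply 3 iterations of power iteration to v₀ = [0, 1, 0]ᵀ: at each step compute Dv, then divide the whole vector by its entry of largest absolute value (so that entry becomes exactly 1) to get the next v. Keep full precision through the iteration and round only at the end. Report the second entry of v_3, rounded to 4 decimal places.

-0.1198

Dv0 = (2.00000, 3.00000, -4.00000); divide by -4.00000 → v1 = (-0.50000, -0.75000, 1.00000)
Dv1 = (1.00000, -7.25000, -3.50000); divide by -7.25000 → v2 = (-0.13793, 1.00000, 0.48276)
Dv2 = (3.72414, 0.79310, -6.62069); divide by -6.62069 → v3 = (-0.56250, -0.11979, 1.00000)
Requested entry of v3: 23/-192 = -0.1198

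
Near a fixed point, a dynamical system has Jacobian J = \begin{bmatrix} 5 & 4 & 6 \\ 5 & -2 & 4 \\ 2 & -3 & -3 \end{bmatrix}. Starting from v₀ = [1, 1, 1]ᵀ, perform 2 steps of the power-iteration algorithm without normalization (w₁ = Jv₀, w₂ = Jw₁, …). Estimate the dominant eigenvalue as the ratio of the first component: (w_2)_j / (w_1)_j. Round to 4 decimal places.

5.2667

w1 = Jv₀ = (15, 7, -4)
w2 = Jw1 = (79, 45, 21)
Ratio at component: 79 / 15 = 5.2667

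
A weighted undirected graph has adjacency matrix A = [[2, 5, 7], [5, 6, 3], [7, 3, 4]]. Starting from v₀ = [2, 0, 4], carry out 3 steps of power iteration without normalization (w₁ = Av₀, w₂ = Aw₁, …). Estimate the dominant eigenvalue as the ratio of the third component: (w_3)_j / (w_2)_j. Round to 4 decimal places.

w1 = Av₀ = (2·2 + 5·0 + 7·4; 5·2 + 6·0 + 3·4; 7·2 + 3·0 + 4·4) = (32, 22, 30)
w2 = Aw1 = (2·32 + 5·22 + 7·30; 5·32 + 6·22 + 3·30; 7·32 + 3·22 + 4·30) = (384, 382, 410)
w3 = Aw2 = (5548, 5442, 5474)
Ratio at component: 5474 / 410 = 13.3512

λ ≈ 13.3512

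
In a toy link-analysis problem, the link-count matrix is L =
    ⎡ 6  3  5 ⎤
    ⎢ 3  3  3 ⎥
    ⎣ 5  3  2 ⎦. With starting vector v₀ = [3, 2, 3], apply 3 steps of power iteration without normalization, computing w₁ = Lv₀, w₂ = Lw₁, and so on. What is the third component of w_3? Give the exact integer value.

w1 = Lv₀ = (39, 24, 27)
w2 = Lw1 = (441, 270, 321)
w3 = Lw2 = (5061, 3096, 3657)
The requested component of w3 is 3657.

3657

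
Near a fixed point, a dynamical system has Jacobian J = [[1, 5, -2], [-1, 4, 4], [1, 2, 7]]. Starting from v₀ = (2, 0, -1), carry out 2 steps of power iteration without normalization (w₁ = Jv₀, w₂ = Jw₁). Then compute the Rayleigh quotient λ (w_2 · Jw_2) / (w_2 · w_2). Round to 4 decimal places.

8.4334

w1 = Jv₀ = (4, -6, -5)
w2 = Jw1 = (-16, -48, -43)
Jw2 = (-170, -348, -413)
w2·Jw2 = (-16)·(-170) + (-48)·(-348) + (-43)·(-413) = 37183; w2·w2 = (-16)·(-16) + (-48)·(-48) + (-43)·(-43) = 4409
λ ≈ 37183/4409 = 8.4334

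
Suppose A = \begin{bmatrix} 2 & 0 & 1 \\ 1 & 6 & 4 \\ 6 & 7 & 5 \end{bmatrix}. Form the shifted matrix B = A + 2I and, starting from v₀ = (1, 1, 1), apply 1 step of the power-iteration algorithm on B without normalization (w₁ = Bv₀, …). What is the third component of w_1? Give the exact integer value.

20

B = A + 2I has rows (4, 0, 1); (1, 8, 4); (6, 7, 7)
w1 = Bv₀ = (5, 13, 20)
Requested component of w1: 20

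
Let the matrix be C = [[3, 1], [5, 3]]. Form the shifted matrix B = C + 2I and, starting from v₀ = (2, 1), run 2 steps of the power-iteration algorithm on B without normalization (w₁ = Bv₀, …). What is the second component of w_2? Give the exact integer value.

130

B = C + 2I has rows (5, 1); (5, 5)
w1 = Bv₀ = (11, 15)
w2 = Bw1 = (70, 130)
Requested component of w2: 130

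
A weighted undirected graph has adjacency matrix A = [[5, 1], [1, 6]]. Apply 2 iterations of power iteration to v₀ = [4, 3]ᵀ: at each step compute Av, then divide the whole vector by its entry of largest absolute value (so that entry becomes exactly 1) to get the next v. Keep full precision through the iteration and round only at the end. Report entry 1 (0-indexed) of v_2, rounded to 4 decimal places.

1.0000

Av0 = (23.00000, 22.00000); divide by 23.00000 → v1 = (1.00000, 0.95652)
Av1 = (5.95652, 6.73913); divide by 6.73913 → v2 = (0.88387, 1.00000)
Requested entry of v2: 155/155 = 1.0000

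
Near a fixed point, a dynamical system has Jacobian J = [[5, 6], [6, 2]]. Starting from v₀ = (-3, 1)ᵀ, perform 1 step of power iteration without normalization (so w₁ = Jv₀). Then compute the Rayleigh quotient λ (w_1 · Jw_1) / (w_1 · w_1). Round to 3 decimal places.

w1 = Jv₀ = (-9, -16)
Jw1 = (-141, -86)
w1·Jw1 = (-9)·(-141) + (-16)·(-86) = 2645; w1·w1 = (-9)·(-9) + (-16)·(-16) = 337
λ ≈ 2645/337 = 7.849

λ ≈ 7.849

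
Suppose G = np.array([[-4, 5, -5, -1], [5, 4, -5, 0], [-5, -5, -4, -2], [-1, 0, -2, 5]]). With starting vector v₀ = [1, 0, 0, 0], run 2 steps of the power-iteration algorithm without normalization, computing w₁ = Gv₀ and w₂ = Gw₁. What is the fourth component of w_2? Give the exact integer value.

9

w1 = Gv₀ = (-4, 5, -5, -1)
w2 = Gw1 = (67, 25, 17, 9)
The requested component of w2 is 9.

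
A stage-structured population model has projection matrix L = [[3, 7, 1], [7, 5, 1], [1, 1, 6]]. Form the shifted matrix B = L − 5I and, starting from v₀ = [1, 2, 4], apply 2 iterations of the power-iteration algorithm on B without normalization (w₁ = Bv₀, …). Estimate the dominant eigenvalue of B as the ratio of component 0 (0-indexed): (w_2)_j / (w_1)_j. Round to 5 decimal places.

B = L − 5I has rows (-2, 7, 1); (7, 0, 1); (1, 1, 1)
w1 = Bv₀ = ((-2)·1 + 7·2 + 1·4; 7·1 + 0·2 + 1·4; 1·1 + 1·2 + 1·4) = (16, 11, 7)
w2 = Bw1 = ((-2)·16 + 7·11 + 1·7; 7·16 + 0·11 + 1·7; 1·16 + 1·11 + 1·7) = (52, 119, 34)
Ratio: 52/16 = 3.25000

3.25000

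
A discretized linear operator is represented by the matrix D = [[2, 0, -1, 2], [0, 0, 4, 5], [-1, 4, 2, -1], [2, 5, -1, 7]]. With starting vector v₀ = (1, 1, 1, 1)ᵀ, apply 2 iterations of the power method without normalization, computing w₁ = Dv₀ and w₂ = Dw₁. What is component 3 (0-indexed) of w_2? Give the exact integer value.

w1 = Dv₀ = (2·1 + 0·1 + (-1)·1 + 2·1; 0·1 + 0·1 + 4·1 + 5·1; (-1)·1 + 4·1 + 2·1 + (-1)·1; 2·1 + 5·1 + (-1)·1 + 7·1) = (3, 9, 4, 13)
w2 = Dw1 = (2·3 + 0·9 + (-1)·4 + 2·13; 0·3 + 0·9 + 4·4 + 5·13; (-1)·3 + 4·9 + 2·4 + (-1)·13; 2·3 + 5·9 + (-1)·4 + 7·13) = (28, 81, 28, 138)
The requested component of w2 is 138.

138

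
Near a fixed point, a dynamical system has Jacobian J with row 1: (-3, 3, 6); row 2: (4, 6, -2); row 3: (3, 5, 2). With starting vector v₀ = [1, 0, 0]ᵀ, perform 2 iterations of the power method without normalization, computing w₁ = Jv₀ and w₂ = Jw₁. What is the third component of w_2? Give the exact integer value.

w1 = Jv₀ = ((-3)·1 + 3·0 + 6·0; 4·1 + 6·0 + (-2)·0; 3·1 + 5·0 + 2·0) = (-3, 4, 3)
w2 = Jw1 = ((-3)·(-3) + 3·4 + 6·3; 4·(-3) + 6·4 + (-2)·3; 3·(-3) + 5·4 + 2·3) = (39, 6, 17)
The requested component of w2 is 17.

17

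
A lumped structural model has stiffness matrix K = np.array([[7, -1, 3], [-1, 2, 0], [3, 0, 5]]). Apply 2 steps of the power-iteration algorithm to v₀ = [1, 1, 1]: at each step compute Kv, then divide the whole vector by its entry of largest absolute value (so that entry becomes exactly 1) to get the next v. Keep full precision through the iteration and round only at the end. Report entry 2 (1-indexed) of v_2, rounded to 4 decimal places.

Kv0 = (9.00000, 1.00000, 8.00000); divide by 9.00000 → v1 = (1.00000, 0.11111, 0.88889)
Kv1 = (9.55556, -0.77778, 7.44444); divide by 9.55556 → v2 = (1.00000, -0.08140, 0.77907)
Requested entry of v2: -7/86 = -0.0814

-0.0814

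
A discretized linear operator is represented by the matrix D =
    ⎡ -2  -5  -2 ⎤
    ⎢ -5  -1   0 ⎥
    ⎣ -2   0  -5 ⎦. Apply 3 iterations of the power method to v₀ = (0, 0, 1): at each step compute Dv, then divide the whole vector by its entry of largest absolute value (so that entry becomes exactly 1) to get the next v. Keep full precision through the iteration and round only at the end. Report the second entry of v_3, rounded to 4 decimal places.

0.4624

Dv0 = (-2.00000, 0.00000, -5.00000); divide by -5.00000 → v1 = (0.40000, 0.00000, 1.00000)
Dv1 = (-2.80000, -2.00000, -5.80000); divide by -5.80000 → v2 = (0.48276, 0.34483, 1.00000)
Dv2 = (-4.68966, -2.75862, -5.96552); divide by -5.96552 → v3 = (0.78613, 0.46243, 1.00000)
Requested entry of v3: -80/-173 = 0.4624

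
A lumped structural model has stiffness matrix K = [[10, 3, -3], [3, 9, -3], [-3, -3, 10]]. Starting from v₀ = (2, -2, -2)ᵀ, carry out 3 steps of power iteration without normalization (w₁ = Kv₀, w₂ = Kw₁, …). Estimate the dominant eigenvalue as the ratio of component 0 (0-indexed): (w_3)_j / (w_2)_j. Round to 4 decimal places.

w1 = Kv₀ = (20, -6, -20)
w2 = Kw1 = (242, 66, -242)
w3 = Kw2 = (3344, 2046, -3344)
Ratio at component: 3344 / 242 = 13.8182

λ ≈ 13.8182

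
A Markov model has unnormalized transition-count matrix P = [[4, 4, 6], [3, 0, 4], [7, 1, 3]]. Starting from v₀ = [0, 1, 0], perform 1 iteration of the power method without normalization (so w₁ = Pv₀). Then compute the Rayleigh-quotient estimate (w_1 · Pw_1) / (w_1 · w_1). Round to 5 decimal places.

w1 = Pv₀ = (4·0 + 4·1 + 6·0; 3·0 + 0·1 + 4·0; 7·0 + 1·1 + 3·0) = (4, 0, 1)
Pw1 = (22, 16, 31)
w1·Pw1 = 4·22 + 0·16 + 1·31 = 119; w1·w1 = 4·4 + 0·0 + 1·1 = 17
λ ≈ 119/17 = 7.00000

7.00000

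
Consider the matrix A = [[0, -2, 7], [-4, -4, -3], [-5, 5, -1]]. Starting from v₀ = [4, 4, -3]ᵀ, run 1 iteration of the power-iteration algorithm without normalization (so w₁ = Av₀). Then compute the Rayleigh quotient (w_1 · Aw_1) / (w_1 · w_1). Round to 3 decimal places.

w1 = Av₀ = (-29, -23, 3)
Aw1 = (67, 199, 27)
w1·Aw1 = (-29)·67 + (-23)·199 + 3·27 = -6439; w1·w1 = (-29)·(-29) + (-23)·(-23) + 3·3 = 1379
λ ≈ -6439/1379 = -4.669

-4.669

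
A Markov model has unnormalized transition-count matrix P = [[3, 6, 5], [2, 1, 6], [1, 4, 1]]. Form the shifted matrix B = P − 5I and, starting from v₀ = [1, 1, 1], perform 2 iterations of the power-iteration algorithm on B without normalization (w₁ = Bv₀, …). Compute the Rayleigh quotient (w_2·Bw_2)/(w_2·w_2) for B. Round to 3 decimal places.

B = P − 5I has rows (-2, 6, 5); (2, -4, 6); (1, 4, -4)
w1 = Bv₀ = ((-2)·1 + 6·1 + 5·1; 2·1 + (-4)·1 + 6·1; 1·1 + 4·1 + (-4)·1) = (9, 4, 1)
w2 = Bw1 = ((-2)·9 + 6·4 + 5·1; 2·9 + (-4)·4 + 6·1; 1·9 + 4·4 + (-4)·1) = (11, 8, 21)
Bw2 = (131, 116, -41)
w2·Bw2 = 1508; w2·w2 = 626; μ ≈ 1508/626 = 2.409

2.409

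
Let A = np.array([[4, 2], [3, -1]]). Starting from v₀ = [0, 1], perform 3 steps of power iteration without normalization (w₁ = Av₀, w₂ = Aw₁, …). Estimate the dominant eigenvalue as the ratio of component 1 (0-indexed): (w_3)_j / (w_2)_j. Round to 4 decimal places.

w1 = Av₀ = (2, -1)
w2 = Aw1 = (6, 7)
w3 = Aw2 = (38, 11)
Ratio at component: 11 / 7 = 1.5714

1.5714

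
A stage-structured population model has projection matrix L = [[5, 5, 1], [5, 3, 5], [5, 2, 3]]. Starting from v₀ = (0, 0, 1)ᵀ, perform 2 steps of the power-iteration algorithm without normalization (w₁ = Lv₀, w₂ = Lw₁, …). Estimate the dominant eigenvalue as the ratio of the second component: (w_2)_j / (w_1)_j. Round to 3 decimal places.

w1 = Lv₀ = (5·0 + 5·0 + 1·1; 5·0 + 3·0 + 5·1; 5·0 + 2·0 + 3·1) = (1, 5, 3)
w2 = Lw1 = (5·1 + 5·5 + 1·3; 5·1 + 3·5 + 5·3; 5·1 + 2·5 + 3·3) = (33, 35, 24)
Ratio at component: 35 / 5 = 7.000

λ ≈ 7.000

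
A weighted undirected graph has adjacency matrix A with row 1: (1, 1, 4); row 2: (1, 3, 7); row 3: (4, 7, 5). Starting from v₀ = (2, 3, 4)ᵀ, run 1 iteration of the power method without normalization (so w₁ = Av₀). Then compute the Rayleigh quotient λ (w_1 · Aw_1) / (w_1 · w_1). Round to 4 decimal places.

12.2927

w1 = Av₀ = (21, 39, 49)
Aw1 = (256, 481, 602)
w1·Aw1 = 21·256 + 39·481 + 49·602 = 53633; w1·w1 = 21·21 + 39·39 + 49·49 = 4363
λ ≈ 53633/4363 = 12.2927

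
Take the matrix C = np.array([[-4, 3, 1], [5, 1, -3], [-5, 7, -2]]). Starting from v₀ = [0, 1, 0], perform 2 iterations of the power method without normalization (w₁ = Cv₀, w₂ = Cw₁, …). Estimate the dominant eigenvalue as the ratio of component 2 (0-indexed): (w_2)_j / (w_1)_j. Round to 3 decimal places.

λ ≈ -3.143

w1 = Cv₀ = ((-4)·0 + 3·1 + 1·0; 5·0 + 1·1 + (-3)·0; (-5)·0 + 7·1 + (-2)·0) = (3, 1, 7)
w2 = Cw1 = ((-4)·3 + 3·1 + 1·7; 5·3 + 1·1 + (-3)·7; (-5)·3 + 7·1 + (-2)·7) = (-2, -5, -22)
Ratio at component: -22 / 7 = -3.143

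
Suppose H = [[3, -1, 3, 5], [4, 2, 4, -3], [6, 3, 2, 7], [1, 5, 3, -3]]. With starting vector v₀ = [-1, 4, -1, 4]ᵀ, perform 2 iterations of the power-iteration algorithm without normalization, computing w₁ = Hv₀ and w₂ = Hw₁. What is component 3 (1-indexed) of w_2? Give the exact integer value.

116

w1 = Hv₀ = (10, -12, 32, 4)
w2 = Hw1 = (158, 132, 116, 34)
The requested component of w2 is 116.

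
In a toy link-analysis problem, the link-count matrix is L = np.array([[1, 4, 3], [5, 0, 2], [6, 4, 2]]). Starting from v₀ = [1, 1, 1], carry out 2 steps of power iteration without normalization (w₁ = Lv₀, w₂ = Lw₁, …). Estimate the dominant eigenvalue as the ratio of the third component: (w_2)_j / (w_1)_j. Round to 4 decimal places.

8.3333

w1 = Lv₀ = (8, 7, 12)
w2 = Lw1 = (72, 64, 100)
Ratio at component: 100 / 12 = 8.3333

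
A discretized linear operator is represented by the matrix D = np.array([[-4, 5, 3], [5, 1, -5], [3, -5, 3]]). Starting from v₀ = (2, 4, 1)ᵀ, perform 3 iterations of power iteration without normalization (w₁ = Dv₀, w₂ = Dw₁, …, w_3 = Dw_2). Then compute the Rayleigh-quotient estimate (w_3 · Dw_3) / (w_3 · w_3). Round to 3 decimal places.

-2.107

w1 = Dv₀ = ((-4)·2 + 5·4 + 3·1; 5·2 + 1·4 + (-5)·1; 3·2 + (-5)·4 + 3·1) = (15, 9, -11)
w2 = Dw1 = ((-4)·15 + 5·9 + 3·(-11); 5·15 + 1·9 + (-5)·(-11); 3·15 + (-5)·9 + 3·(-11)) = (-48, 139, -33)
w3 = Dw2 = (788, 64, -938)
Dw3 = (-5646, 8694, -770)
w3·Dw3 = 788·(-5646) + 64·8694 + (-938)·(-770) = -3170372; w3·w3 = 788·788 + 64·64 + (-938)·(-938) = 1504884
λ ≈ -3170372/1504884 = -2.107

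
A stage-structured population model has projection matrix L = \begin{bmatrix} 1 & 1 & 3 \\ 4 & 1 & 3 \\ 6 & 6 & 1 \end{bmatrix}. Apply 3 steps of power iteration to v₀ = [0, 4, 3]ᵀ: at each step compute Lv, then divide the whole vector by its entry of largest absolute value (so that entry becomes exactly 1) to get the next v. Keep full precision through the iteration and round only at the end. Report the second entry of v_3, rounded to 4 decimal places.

Lv0 = (13.00000, 13.00000, 27.00000); divide by 27.00000 → v1 = (0.48148, 0.48148, 1.00000)
Lv1 = (3.96296, 5.40741, 6.77778); divide by 6.77778 → v2 = (0.58470, 0.79781, 1.00000)
Lv2 = (4.38251, 6.13661, 9.29508); divide by 9.29508 → v3 = (0.47149, 0.66020, 1.00000)
Requested entry of v3: 1123/1701 = 0.6602

0.6602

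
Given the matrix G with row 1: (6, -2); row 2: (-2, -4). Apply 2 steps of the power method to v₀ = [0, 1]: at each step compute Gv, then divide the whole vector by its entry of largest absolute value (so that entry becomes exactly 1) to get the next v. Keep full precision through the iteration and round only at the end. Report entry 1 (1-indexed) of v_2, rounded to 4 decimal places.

Gv0 = (-2.00000, -4.00000); divide by -4.00000 → v1 = (0.50000, 1.00000)
Gv1 = (1.00000, -5.00000); divide by -5.00000 → v2 = (-0.20000, 1.00000)
Requested entry of v2: -4/20 = -0.2000

-0.2000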